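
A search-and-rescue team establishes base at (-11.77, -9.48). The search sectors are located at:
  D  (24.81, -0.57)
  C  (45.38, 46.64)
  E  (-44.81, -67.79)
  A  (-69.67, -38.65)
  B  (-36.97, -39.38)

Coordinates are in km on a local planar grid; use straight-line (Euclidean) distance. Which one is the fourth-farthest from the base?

B

Distances from the base ((-11.77, -9.48)):
C: 80.1 km
E: 67.0 km
A: 64.8 km
B: 39.1 km
D: 37.6 km
The fourth-farthest is B at 39.1 km.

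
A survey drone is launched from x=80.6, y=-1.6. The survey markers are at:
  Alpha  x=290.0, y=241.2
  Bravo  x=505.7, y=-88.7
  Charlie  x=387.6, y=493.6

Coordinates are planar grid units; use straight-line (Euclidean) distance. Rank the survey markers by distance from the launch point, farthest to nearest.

Distances from the launch point:
Charlie x=387.6, y=493.6: 582.6
Bravo x=505.7, y=-88.7: 433.9
Alpha x=290.0, y=241.2: 320.6

Charlie, Bravo, Alpha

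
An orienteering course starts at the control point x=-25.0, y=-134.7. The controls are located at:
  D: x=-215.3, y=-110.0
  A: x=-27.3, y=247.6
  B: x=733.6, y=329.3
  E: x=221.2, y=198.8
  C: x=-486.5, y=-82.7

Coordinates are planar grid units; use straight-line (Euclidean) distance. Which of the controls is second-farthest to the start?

Distances from the start (x=-25.0, y=-134.7):
B: 889.3
C: 464.4
E: 414.5
A: 382.3
D: 191.9
The second-farthest is C at 464.4.

C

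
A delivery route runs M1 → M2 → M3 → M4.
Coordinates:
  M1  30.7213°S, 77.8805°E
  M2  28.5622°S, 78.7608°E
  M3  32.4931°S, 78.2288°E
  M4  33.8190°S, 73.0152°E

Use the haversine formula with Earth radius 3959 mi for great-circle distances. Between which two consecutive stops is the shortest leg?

Leg distances:
M1→M2: 158.3 mi
M2→M3: 273.5 mi
M3→M4: 315.2 mi
The shortest leg is M1–M2 at 158.3 mi.

M1–M2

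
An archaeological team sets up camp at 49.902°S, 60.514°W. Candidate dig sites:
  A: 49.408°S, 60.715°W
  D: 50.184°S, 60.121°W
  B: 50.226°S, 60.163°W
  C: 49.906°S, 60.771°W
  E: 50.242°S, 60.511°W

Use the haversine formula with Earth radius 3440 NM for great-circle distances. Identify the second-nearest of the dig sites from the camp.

E

Distances from the camp (49.902°S, 60.514°W):
C: 9.9 NM
E: 20.4 NM
D: 22.7 NM
B: 23.7 NM
A: 30.7 NM
The second-nearest is E at 20.4 NM.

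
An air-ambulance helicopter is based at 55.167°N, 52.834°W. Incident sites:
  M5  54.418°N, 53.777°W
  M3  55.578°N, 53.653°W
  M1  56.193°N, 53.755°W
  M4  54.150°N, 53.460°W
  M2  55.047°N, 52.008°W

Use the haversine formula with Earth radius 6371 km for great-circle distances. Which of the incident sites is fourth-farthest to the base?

M3

Distance to each, sorted:
M1: 127.9 km
M4: 120.0 km
M5: 102.9 km
M3: 69.0 km
M2: 54.2 km
The fourth-farthest is M3 at 69.0 km.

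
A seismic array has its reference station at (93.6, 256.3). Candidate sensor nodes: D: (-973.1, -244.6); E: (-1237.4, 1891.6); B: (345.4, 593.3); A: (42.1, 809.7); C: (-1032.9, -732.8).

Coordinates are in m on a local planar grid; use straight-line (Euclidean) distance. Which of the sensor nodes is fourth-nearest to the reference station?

Distances from the reference station ((93.6, 256.3)):
B: 420.7 m
A: 555.8 m
D: 1178.5 m
C: 1499.1 m
E: 2108.5 m
The fourth-nearest is C at 1499.1 m.

C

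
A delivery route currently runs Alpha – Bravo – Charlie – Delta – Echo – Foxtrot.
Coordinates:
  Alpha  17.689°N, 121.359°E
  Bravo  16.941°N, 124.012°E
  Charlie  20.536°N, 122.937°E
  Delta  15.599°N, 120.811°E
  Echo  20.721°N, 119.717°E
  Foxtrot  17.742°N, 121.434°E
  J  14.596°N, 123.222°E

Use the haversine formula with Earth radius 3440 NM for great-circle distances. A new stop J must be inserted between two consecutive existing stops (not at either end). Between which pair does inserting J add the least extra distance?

Added distance for inserting J between each consecutive pair:
Alpha–Bravo: 204.0 NM
Bravo–Charlie: 280.7 NM
Charlie–Delta: 188.9 NM
Delta–Echo: 257.2 NM
Echo–Foxtrot: 430.4 NM
Smallest added distance is 188.9 NM, inserting between Charlie and Delta.

between Charlie and Delta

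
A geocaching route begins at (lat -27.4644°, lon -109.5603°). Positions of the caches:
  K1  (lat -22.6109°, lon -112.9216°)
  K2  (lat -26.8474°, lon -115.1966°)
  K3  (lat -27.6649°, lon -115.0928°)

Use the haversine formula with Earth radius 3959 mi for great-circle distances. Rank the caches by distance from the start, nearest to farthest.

K3, K2, K1

Computing each great-circle distance from (lat -27.4644°, lon -109.5603°):
K3 (lat -27.6649°, lon -115.0928°): 339.1 mi
K2 (lat -26.8474°, lon -115.1966°): 349.1 mi
K1 (lat -22.6109°, lon -112.9216°): 395.9 mi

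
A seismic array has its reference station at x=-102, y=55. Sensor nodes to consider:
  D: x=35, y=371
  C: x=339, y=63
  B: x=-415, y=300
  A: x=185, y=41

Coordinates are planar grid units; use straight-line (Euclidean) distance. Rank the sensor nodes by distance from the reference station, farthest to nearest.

C, B, D, A

Distances from the reference station:
C x=339, y=63: 441.1
B x=-415, y=300: 397.5
D x=35, y=371: 344.4
A x=185, y=41: 287.3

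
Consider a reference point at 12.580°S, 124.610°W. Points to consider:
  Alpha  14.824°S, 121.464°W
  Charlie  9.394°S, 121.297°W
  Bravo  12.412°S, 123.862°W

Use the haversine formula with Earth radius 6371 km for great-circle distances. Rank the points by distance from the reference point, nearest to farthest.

Distance from the reference point at 12.580°S, 124.610°W to each:
Bravo 12.412°S, 123.862°W: 83.3 km
Alpha 14.824°S, 121.464°W: 421.6 km
Charlie 9.394°S, 121.297°W: 506.2 km

Bravo, Alpha, Charlie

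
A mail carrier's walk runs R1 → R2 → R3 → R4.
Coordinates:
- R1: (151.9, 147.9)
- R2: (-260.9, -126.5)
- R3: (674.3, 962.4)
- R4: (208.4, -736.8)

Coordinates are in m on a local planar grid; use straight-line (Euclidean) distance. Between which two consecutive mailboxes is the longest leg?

Leg distances:
R1→R2: 495.7 m
R2→R3: 1435.4 m
R3→R4: 1761.9 m
The longest leg is R3–R4 at 1761.9 m.

R3–R4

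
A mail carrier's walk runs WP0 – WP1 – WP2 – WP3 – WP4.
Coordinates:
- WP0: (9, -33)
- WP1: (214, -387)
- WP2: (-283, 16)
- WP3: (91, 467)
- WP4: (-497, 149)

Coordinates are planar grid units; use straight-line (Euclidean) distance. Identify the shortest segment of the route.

WP0–WP1

Leg distances:
WP0→WP1: 409.1
WP1→WP2: 639.9
WP2→WP3: 585.9
WP3→WP4: 668.5
The shortest leg is WP0–WP1 at 409.1.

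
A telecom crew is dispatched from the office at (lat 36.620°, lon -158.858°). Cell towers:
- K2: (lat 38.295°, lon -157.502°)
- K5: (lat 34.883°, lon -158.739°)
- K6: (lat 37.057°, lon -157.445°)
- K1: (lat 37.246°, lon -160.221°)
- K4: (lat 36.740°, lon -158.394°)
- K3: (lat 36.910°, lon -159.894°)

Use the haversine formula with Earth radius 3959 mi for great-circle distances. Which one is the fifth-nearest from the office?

Distance to each, sorted:
K4: 27.0 mi
K3: 60.7 mi
K6: 83.8 mi
K1: 86.8 mi
K5: 120.2 mi
K2: 137.6 mi
The fifth-nearest is K5 at 120.2 mi.

K5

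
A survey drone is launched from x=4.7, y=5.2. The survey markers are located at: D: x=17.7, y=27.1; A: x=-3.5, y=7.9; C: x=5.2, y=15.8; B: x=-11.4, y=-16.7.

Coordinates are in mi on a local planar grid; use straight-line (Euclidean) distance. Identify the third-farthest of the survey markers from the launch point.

C

Distances from the launch point (x=4.7, y=5.2):
B: 27.2 mi
D: 25.5 mi
C: 10.6 mi
A: 8.6 mi
The third-farthest is C at 10.6 mi.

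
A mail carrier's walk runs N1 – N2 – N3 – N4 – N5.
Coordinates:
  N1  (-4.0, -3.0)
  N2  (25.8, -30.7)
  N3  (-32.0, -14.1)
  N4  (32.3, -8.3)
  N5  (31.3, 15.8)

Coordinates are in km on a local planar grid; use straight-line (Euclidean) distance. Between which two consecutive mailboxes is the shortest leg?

Leg distances:
N1→N2: 40.7 km
N2→N3: 60.1 km
N3→N4: 64.6 km
N4→N5: 24.1 km
The shortest leg is N4–N5 at 24.1 km.

N4–N5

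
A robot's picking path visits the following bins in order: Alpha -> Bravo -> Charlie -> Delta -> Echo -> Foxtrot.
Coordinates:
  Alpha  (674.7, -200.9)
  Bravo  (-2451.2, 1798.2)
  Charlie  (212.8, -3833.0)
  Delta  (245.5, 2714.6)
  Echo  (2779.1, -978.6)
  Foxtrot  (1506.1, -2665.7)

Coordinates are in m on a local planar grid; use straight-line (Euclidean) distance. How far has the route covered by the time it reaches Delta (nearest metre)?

16488 m

Leg distances:
Alpha→Bravo: 3710.5 m  (cumulative 3710.5 m)
Bravo→Charlie: 6229.6 m  (cumulative 9940.0 m)
Charlie→Delta: 6547.7 m  (cumulative 16487.7 m)
Cumulative distance at Delta ≈ 16488 m.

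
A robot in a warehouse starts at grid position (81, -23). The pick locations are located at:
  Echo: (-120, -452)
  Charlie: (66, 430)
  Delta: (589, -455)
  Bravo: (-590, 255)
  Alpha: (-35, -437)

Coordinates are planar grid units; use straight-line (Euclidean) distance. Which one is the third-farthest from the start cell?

Echo

Distances from the start cell ((81, -23)):
Bravo: 726.3
Delta: 666.8
Echo: 473.8
Charlie: 453.2
Alpha: 429.9
The third-farthest is Echo at 473.8.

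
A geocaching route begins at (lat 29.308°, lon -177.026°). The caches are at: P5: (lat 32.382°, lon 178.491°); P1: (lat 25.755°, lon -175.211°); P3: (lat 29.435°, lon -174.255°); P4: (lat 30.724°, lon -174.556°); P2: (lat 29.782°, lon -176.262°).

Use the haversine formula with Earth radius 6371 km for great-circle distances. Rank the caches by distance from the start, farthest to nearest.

Distance from the start at (lat 29.308°, lon -177.026°) to each:
P5 (lat 32.382°, lon 178.491°): 547.6 km
P1 (lat 25.755°, lon -175.211°): 433.7 km
P4 (lat 30.724°, lon -174.556°): 285.2 km
P3 (lat 29.435°, lon -174.255°): 268.9 km
P2 (lat 29.782°, lon -176.262°): 90.8 km

P5, P1, P4, P3, P2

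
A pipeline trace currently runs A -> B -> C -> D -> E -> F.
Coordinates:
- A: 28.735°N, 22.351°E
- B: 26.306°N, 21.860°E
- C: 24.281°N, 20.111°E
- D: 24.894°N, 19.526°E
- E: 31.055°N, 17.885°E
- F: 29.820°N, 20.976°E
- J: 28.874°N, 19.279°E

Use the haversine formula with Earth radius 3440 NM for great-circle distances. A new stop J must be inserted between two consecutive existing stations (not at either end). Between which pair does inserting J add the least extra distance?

Added distance for inserting J between each consecutive pair:
A–B: 220.1 NM
B–C: 331.6 NM
C–D: 469.9 NM
D–E: 9.0 NM
E–F: 78.8 NM
Smallest added distance is 9.0 NM, inserting between D and E.

between D and E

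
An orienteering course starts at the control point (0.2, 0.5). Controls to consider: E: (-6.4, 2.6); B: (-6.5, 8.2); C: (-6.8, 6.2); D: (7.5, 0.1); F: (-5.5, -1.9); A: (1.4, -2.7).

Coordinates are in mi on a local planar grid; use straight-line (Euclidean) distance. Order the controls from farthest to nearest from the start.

B, C, D, E, F, A

Distance from the start at (0.2, 0.5) to each:
B (-6.5, 8.2): 10.2 mi
C (-6.8, 6.2): 9.0 mi
D (7.5, 0.1): 7.3 mi
E (-6.4, 2.6): 6.9 mi
F (-5.5, -1.9): 6.2 mi
A (1.4, -2.7): 3.4 mi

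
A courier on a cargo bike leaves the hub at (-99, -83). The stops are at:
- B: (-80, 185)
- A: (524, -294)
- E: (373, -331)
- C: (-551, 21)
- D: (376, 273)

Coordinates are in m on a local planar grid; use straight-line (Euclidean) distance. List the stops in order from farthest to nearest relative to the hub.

A, D, E, C, B

Distances from the hub:
A (524, -294): 657.8 m
D (376, 273): 593.6 m
E (373, -331): 533.2 m
C (-551, 21): 463.8 m
B (-80, 185): 268.7 m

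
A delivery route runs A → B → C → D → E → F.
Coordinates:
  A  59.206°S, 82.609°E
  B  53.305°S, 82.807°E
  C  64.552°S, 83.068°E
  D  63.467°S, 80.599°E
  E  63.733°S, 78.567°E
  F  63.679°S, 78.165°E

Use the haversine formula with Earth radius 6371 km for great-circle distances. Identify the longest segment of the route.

B–C

Leg distances:
A→B: 656.3 km
B→C: 1250.7 km
C→D: 170.4 km
D→E: 104.7 km
E→F: 20.7 km
The longest leg is B–C at 1250.7 km.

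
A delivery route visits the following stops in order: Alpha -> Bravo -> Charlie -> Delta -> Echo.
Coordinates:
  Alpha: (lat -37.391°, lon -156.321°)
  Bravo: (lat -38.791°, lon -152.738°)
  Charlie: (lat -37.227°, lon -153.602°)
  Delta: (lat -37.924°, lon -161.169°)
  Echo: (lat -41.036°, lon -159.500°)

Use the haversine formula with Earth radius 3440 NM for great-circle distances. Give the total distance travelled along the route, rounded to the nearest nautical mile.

856 NM

Leg distances:
Alpha→Bravo: 189.0 NM  (cumulative 189.0 NM)
Bravo→Charlie: 102.4 NM  (cumulative 291.4 NM)
Charlie→Delta: 362.4 NM  (cumulative 653.8 NM)
Delta→Echo: 202.2 NM  (cumulative 856.0 NM)
Total route length ≈ 856 NM.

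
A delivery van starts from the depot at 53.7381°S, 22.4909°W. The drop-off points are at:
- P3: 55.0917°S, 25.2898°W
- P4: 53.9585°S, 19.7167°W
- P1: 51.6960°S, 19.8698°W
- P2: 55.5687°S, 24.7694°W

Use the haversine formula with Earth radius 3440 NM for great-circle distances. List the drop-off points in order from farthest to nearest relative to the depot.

P1, P2, P3, P4

Computing each great-circle distance from 53.7381°S, 22.4909°W:
P1 51.6960°S, 19.8698°W: 155.3 NM
P2 55.5687°S, 24.7694°W: 135.4 NM
P3 55.0917°S, 25.2898°W: 127.1 NM
P4 53.9585°S, 19.7167°W: 99.1 NM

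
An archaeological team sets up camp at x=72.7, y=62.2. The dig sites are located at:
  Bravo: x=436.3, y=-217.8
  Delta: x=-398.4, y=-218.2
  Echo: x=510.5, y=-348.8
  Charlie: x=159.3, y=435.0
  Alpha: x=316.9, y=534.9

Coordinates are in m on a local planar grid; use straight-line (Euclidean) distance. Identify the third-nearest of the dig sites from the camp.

Alpha

Distances from the camp (x=72.7, y=62.2):
Charlie: 382.7 m
Bravo: 458.9 m
Alpha: 532.1 m
Delta: 548.2 m
Echo: 600.5 m
The third-nearest is Alpha at 532.1 m.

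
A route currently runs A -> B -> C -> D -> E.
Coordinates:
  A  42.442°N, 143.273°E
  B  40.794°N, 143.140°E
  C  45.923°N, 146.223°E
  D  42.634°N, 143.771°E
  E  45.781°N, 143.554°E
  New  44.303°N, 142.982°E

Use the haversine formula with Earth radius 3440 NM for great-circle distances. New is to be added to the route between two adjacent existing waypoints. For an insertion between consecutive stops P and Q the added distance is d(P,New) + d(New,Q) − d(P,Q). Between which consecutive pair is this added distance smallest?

between D and E

Added distance for inserting New between each consecutive pair:
A–B: 224.1 NM
B–C: 43.1 NM
C–D: 50.4 NM
D–E: 8.8 NM
Smallest added distance is 8.8 NM, inserting between D and E.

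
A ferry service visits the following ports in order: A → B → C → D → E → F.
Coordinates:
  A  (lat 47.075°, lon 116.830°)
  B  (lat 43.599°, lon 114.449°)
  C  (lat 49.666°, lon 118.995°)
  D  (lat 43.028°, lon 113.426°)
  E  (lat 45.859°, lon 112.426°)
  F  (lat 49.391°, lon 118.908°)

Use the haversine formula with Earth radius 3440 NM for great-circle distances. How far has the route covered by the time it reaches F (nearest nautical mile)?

Leg distances:
A→B: 231.6 NM  (cumulative 231.6 NM)
B→C: 409.5 NM  (cumulative 641.1 NM)
C→D: 460.2 NM  (cumulative 1101.3 NM)
D→E: 175.3 NM  (cumulative 1276.6 NM)
E→F: 337.1 NM  (cumulative 1613.7 NM)
Cumulative distance at F ≈ 1614 NM.

1614 NM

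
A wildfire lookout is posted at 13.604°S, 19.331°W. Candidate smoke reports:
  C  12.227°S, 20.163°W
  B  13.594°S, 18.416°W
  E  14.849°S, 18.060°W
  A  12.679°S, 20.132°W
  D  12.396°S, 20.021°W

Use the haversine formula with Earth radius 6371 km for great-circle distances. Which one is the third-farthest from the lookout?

D

Distances from the lookout (13.604°S, 19.331°W):
E: 194.8 km
C: 177.7 km
D: 153.7 km
A: 134.5 km
B: 98.9 km
The third-farthest is D at 153.7 km.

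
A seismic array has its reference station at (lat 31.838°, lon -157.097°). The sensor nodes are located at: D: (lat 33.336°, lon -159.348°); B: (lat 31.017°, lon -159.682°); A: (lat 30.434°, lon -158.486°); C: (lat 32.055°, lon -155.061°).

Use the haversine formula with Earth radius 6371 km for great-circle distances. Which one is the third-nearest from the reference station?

B

Distances from the reference station ((lat 31.838°, lon -157.097°)):
C: 193.6 km
A: 204.6 km
B: 261.7 km
D: 268.7 km
The third-nearest is B at 261.7 km.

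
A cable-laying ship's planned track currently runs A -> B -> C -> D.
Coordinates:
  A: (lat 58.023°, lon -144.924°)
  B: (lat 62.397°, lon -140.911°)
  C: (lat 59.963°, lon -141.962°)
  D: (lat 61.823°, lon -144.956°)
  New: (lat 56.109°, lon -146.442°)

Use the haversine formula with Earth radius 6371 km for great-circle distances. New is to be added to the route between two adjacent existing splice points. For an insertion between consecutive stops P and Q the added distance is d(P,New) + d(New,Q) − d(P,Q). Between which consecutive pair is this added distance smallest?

Added distance for inserting New between each consecutive pair:
A–B: 463.5 km
B–C: 992.5 km
C–D: 881.3 km
Smallest added distance is 463.5 km, inserting between A and B.

between A and B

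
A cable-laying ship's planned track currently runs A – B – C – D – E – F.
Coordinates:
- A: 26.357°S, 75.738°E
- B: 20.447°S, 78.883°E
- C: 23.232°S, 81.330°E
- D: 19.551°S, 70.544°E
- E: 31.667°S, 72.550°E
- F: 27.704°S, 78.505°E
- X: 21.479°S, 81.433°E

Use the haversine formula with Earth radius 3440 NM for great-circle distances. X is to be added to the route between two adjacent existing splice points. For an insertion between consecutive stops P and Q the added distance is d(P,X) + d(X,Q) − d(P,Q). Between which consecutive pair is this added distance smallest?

between B and C

Added distance for inserting X between each consecutive pair:
A–B: 189.2 NM
B–C: 45.5 NM
C–D: 86.5 NM
D–E: 662.5 NM
E–F: 790.2 NM
Smallest added distance is 45.5 NM, inserting between B and C.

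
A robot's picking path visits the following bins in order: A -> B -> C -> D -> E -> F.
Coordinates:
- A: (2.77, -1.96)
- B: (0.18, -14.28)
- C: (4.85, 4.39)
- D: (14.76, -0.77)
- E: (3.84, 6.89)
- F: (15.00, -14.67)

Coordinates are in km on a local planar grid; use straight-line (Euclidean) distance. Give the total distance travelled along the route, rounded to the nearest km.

Leg distances:
A→B: 12.6 km  (cumulative 12.6 km)
B→C: 19.2 km  (cumulative 31.8 km)
C→D: 11.2 km  (cumulative 43.0 km)
D→E: 13.3 km  (cumulative 56.3 km)
E→F: 24.3 km  (cumulative 80.6 km)
Total route length ≈ 81 km.

81 km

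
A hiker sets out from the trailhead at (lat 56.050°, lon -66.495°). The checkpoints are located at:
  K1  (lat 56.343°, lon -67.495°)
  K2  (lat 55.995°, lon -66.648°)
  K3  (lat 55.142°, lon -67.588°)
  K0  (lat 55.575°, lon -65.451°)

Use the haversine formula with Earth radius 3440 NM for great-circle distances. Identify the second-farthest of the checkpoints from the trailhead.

K0

Distance to each, sorted:
K3: 65.9 NM
K0: 45.3 NM
K1: 37.8 NM
K2: 6.1 NM
The second-farthest is K0 at 45.3 NM.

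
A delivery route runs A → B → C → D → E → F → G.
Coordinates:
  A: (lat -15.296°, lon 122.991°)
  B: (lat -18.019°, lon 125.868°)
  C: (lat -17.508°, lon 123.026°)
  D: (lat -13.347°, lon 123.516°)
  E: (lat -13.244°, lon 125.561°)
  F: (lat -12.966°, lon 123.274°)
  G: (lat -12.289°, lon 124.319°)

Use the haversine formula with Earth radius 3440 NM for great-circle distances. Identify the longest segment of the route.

C–D

Leg distances:
A→B: 232.6 NM
B→C: 165.4 NM
C→D: 251.4 NM
D→E: 119.6 NM
E→F: 134.8 NM
F→G: 73.5 NM
The longest leg is C–D at 251.4 NM.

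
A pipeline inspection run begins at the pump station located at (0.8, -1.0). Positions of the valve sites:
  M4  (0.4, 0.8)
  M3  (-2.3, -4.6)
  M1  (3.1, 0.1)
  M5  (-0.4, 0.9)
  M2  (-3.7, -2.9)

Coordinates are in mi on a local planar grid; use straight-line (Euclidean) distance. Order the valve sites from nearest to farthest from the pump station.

Distances from the pump station:
M4 (0.4, 0.8): 1.8 mi
M5 (-0.4, 0.9): 2.2 mi
M1 (3.1, 0.1): 2.5 mi
M3 (-2.3, -4.6): 4.8 mi
M2 (-3.7, -2.9): 4.9 mi

M4, M5, M1, M3, M2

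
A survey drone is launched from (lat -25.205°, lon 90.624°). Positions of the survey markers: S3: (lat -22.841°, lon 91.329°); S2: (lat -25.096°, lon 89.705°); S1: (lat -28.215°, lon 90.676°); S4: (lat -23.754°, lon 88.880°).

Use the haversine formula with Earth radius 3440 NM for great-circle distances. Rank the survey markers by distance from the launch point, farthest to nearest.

Distance from the launch point at (lat -25.205°, lon 90.624°) to each:
S1 (lat -28.215°, lon 90.676°): 180.7 NM
S3 (lat -22.841°, lon 91.329°): 147.1 NM
S4 (lat -23.754°, lon 88.880°): 129.1 NM
S2 (lat -25.096°, lon 89.705°): 50.4 NM

S1, S3, S4, S2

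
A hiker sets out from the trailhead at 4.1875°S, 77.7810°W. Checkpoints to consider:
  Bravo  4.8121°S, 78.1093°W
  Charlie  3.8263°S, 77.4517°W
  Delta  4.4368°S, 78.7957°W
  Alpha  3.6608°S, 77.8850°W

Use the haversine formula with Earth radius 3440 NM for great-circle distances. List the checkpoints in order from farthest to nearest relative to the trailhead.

Distances from the trailhead:
Delta 4.4368°S, 78.7957°W: 62.6 NM
Bravo 4.8121°S, 78.1093°W: 42.3 NM
Alpha 3.6608°S, 77.8850°W: 32.2 NM
Charlie 3.8263°S, 77.4517°W: 29.3 NM

Delta, Bravo, Alpha, Charlie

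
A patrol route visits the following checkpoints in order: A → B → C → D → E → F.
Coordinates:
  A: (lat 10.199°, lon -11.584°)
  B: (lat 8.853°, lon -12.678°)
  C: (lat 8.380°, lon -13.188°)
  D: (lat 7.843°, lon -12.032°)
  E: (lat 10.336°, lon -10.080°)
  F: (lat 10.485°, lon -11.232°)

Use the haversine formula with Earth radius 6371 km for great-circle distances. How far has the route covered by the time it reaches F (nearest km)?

Leg distances:
A→B: 191.8 km  (cumulative 191.8 km)
B→C: 76.9 km  (cumulative 268.7 km)
C→D: 140.6 km  (cumulative 409.3 km)
D→E: 350.4 km  (cumulative 759.6 km)
E→F: 127.1 km  (cumulative 886.7 km)
Cumulative distance at F ≈ 887 km.

887 km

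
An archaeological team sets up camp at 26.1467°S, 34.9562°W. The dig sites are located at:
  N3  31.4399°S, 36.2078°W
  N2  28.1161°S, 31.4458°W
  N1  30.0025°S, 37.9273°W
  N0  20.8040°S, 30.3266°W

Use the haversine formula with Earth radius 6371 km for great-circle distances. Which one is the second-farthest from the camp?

N3

Distance to each, sorted:
N0: 758.7 km
N3: 601.1 km
N1: 518.4 km
N2: 410.6 km
The second-farthest is N3 at 601.1 km.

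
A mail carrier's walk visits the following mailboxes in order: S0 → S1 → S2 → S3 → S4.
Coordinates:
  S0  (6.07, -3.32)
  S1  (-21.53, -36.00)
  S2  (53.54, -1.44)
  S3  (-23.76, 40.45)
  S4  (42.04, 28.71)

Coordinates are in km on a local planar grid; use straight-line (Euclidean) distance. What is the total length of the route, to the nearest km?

Leg distances:
S0→S1: 42.8 km  (cumulative 42.8 km)
S1→S2: 82.6 km  (cumulative 125.4 km)
S2→S3: 87.9 km  (cumulative 213.3 km)
S3→S4: 66.8 km  (cumulative 280.2 km)
Total route length ≈ 280 km.

280 km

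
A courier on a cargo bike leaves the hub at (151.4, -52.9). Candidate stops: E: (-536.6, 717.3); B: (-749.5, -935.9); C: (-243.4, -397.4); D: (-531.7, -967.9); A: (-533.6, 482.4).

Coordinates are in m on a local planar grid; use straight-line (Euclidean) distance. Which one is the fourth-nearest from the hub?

Distance to each, sorted:
C: 524.0 m
A: 869.4 m
E: 1032.7 m
D: 1141.9 m
B: 1261.5 m
The fourth-nearest is D at 1141.9 m.

D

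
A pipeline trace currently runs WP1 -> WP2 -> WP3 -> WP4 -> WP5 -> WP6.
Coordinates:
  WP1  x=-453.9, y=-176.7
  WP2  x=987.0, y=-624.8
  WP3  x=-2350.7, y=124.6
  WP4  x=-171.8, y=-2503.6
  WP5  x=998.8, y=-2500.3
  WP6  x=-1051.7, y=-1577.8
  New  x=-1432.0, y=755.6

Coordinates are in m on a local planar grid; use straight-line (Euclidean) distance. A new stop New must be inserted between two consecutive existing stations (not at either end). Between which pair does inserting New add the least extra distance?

Added distance for inserting New between each consecutive pair:
WP1–WP2: 2627.4 m
WP2–WP3: 478.9 m
WP3–WP4: 1194.9 m
WP4–WP5: 6387.0 m
WP5–WP6: 4178.9 m
Smallest added distance is 478.9 m, inserting between WP2 and WP3.

between WP2 and WP3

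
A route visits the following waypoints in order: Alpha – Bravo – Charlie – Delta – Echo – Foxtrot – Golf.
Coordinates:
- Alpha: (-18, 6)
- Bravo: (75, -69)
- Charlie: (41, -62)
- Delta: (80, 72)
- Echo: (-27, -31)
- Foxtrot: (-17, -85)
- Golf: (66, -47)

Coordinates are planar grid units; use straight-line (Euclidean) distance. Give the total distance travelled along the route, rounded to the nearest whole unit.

Leg distances:
Alpha→Bravo: 119.5  (cumulative 119.5)
Bravo→Charlie: 34.7  (cumulative 154.2)
Charlie→Delta: 139.6  (cumulative 293.7)
Delta→Echo: 148.5  (cumulative 442.3)
Echo→Foxtrot: 54.9  (cumulative 497.2)
Foxtrot→Golf: 91.3  (cumulative 588.5)
Total route length ≈ 588.

588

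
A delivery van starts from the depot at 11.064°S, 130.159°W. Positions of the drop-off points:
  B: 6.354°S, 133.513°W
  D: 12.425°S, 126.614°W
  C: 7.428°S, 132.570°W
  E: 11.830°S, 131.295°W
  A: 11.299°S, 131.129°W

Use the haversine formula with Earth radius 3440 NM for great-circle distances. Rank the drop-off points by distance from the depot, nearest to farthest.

Distance from the depot at 11.064°S, 130.159°W to each:
A 11.299°S, 131.129°W: 58.8 NM
E 11.830°S, 131.295°W: 81.1 NM
D 12.425°S, 126.614°W: 223.8 NM
C 7.428°S, 132.570°W: 260.9 NM
B 6.354°S, 133.513°W: 345.8 NM

A, E, D, C, B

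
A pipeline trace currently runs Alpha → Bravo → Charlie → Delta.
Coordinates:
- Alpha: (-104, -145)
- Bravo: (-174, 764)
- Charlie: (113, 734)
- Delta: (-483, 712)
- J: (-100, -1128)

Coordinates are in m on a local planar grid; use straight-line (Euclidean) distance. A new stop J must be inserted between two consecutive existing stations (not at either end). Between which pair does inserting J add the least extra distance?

Added distance for inserting J between each consecutive pair:
Alpha–Bravo: 1964.8 m
Bravo–Charlie: 3479.0 m
Charlie–Delta: 3157.2 m
Smallest added distance is 1964.8 m, inserting between Alpha and Bravo.

between Alpha and Bravo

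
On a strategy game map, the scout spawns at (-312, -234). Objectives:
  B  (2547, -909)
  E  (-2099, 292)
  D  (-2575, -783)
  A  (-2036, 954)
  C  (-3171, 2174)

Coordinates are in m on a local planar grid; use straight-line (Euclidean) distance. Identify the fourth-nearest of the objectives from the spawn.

B

Distance to each, sorted:
E: 1862.8 m
A: 2093.7 m
D: 2328.6 m
B: 2937.6 m
C: 3738.0 m
The fourth-nearest is B at 2937.6 m.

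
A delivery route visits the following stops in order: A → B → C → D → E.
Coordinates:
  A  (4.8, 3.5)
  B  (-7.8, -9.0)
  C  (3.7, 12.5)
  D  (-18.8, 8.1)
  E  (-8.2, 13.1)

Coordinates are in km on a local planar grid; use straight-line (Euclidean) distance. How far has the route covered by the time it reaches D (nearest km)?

Leg distances:
A→B: 17.7 km  (cumulative 17.7 km)
B→C: 24.4 km  (cumulative 42.1 km)
C→D: 22.9 km  (cumulative 65.1 km)
Cumulative distance at D ≈ 65 km.

65 km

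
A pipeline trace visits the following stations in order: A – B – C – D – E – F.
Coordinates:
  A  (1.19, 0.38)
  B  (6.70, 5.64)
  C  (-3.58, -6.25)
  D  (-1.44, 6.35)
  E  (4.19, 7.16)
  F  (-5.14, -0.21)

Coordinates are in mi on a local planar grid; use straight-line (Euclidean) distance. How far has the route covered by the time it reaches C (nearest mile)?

23 mi

Leg distances:
A→B: 7.6 mi  (cumulative 7.6 mi)
B→C: 15.7 mi  (cumulative 23.3 mi)
Cumulative distance at C ≈ 23 mi.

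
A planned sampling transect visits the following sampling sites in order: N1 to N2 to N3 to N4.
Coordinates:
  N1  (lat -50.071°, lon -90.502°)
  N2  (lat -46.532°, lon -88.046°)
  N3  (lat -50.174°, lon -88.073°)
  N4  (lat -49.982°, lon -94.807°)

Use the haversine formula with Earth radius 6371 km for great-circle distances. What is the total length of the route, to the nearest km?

1319 km

Leg distances:
N1→N2: 433.4 km  (cumulative 433.4 km)
N2→N3: 405.0 km  (cumulative 838.3 km)
N3→N4: 480.8 km  (cumulative 1319.2 km)
Total route length ≈ 1319 km.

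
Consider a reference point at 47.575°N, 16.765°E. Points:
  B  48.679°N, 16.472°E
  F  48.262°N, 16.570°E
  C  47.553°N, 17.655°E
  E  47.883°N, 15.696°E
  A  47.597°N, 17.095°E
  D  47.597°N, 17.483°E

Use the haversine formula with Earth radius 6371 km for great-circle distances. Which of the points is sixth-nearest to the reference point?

B

Distance to each, sorted:
A: 24.9 km
D: 53.9 km
C: 66.8 km
F: 77.8 km
E: 87.0 km
B: 124.7 km
The sixth-nearest is B at 124.7 km.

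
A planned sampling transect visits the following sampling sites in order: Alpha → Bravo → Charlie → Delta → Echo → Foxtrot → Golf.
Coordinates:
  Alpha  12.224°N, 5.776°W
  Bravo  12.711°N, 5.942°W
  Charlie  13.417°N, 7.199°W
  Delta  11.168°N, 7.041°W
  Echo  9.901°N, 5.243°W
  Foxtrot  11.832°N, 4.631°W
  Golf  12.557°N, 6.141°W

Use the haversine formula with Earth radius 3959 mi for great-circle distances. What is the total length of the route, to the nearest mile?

Leg distances:
Alpha→Bravo: 35.5 mi  (cumulative 35.5 mi)
Bravo→Charlie: 97.7 mi  (cumulative 133.1 mi)
Charlie→Delta: 155.8 mi  (cumulative 288.9 mi)
Delta→Echo: 150.3 mi  (cumulative 439.2 mi)
Echo→Foxtrot: 139.7 mi  (cumulative 578.9 mi)
Foxtrot→Golf: 113.6 mi  (cumulative 692.5 mi)
Total route length ≈ 693 mi.

693 mi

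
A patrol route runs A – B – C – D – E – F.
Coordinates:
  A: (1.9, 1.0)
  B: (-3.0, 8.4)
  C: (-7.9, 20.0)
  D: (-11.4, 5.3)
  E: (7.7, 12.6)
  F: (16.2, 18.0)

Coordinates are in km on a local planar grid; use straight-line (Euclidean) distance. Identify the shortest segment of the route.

A–B

Leg distances:
A→B: 8.9 km
B→C: 12.6 km
C→D: 15.1 km
D→E: 20.4 km
E→F: 10.1 km
The shortest leg is A–B at 8.9 km.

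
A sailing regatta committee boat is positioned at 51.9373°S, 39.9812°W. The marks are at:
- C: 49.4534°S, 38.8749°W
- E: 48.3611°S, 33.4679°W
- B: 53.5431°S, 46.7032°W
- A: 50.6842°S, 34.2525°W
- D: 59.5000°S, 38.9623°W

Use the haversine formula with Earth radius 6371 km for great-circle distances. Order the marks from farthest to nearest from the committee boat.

D, E, B, A, C

Distances from the committee boat:
D 59.5000°S, 38.9623°W: 843.3 km
E 48.3611°S, 33.4679°W: 610.7 km
B 53.5431°S, 46.7032°W: 486.2 km
A 50.6842°S, 34.2525°W: 421.7 km
C 49.4534°S, 38.8749°W: 287.0 km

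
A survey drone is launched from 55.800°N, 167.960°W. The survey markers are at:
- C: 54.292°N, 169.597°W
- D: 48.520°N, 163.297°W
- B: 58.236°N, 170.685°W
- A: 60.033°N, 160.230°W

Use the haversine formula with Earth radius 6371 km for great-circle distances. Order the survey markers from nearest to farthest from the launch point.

Distances from the launch point:
C 54.292°N, 169.597°W: 197.5 km
B 58.236°N, 170.685°W: 317.1 km
A 60.033°N, 160.230°W: 654.9 km
D 48.520°N, 163.297°W: 869.3 km

C, B, A, D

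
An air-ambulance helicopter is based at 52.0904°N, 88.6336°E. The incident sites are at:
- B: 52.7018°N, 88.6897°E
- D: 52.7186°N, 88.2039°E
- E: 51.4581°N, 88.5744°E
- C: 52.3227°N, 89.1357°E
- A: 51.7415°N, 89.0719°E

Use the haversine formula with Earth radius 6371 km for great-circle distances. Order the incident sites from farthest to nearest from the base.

Distances from the base:
D 52.7186°N, 88.2039°E: 75.7 km
E 51.4581°N, 88.5744°E: 70.4 km
B 52.7018°N, 88.6897°E: 68.1 km
A 51.7415°N, 89.0719°E: 49.1 km
C 52.3227°N, 89.1357°E: 42.9 km

D, E, B, A, C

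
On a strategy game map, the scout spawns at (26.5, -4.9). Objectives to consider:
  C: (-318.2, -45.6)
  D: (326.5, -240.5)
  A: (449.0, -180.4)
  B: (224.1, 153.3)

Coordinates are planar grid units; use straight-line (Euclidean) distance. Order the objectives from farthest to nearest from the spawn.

Distances from the spawn:
A (449.0, -180.4): 457.5
D (326.5, -240.5): 381.5
C (-318.2, -45.6): 347.1
B (224.1, 153.3): 253.1

A, D, C, B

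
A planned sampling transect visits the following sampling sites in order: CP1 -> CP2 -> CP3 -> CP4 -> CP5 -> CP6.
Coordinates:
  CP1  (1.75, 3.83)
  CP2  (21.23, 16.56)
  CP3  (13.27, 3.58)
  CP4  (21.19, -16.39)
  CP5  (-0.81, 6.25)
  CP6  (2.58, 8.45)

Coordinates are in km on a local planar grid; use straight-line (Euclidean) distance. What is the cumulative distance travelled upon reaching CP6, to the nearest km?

96 km

Leg distances:
CP1→CP2: 23.3 km  (cumulative 23.3 km)
CP2→CP3: 15.2 km  (cumulative 38.5 km)
CP3→CP4: 21.5 km  (cumulative 60.0 km)
CP4→CP5: 31.6 km  (cumulative 91.5 km)
CP5→CP6: 4.0 km  (cumulative 95.6 km)
Cumulative distance at CP6 ≈ 96 km.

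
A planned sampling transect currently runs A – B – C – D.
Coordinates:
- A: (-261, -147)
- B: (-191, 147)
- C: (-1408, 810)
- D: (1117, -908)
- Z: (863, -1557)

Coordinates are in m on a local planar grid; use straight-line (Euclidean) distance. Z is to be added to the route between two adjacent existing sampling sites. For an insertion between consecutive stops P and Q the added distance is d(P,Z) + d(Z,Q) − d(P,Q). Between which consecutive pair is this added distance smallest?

between C and D

Added distance for inserting Z between each consecutive pair:
A–B: 3504.6 m
B–C: 3898.0 m
C–D: 923.2 m
Smallest added distance is 923.2 m, inserting between C and D.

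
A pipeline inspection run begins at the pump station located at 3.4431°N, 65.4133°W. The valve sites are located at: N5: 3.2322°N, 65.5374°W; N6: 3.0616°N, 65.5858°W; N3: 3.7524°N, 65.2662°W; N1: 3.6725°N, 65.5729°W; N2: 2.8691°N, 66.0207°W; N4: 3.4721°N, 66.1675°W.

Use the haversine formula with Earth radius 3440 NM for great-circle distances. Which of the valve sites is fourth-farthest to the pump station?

N3

Distance to each, sorted:
N2: 50.1 NM
N4: 45.2 NM
N6: 25.1 NM
N3: 20.6 NM
N1: 16.8 NM
N5: 14.7 NM
The fourth-farthest is N3 at 20.6 NM.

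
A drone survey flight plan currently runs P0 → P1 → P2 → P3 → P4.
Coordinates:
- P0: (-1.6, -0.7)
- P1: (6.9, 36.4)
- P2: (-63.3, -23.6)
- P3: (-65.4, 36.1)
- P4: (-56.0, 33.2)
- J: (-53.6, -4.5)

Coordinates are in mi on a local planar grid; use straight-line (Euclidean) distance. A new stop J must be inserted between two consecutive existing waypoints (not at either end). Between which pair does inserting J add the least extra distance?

between P1 and P2

Added distance for inserting J between each consecutive pair:
P0–P1: 87.1 mi
P1–P2: 2.1 mi
P2–P3: 4.0 mi
P3–P4: 70.2 mi
Smallest added distance is 2.1 mi, inserting between P1 and P2.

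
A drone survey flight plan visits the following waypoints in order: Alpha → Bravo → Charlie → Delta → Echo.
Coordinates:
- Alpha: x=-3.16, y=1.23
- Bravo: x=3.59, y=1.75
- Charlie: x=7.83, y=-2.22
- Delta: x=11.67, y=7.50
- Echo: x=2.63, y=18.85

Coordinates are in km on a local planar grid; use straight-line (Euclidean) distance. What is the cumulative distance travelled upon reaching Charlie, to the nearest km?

Leg distances:
Alpha→Bravo: 6.8 km  (cumulative 6.8 km)
Bravo→Charlie: 5.8 km  (cumulative 12.6 km)
Cumulative distance at Charlie ≈ 13 km.

13 km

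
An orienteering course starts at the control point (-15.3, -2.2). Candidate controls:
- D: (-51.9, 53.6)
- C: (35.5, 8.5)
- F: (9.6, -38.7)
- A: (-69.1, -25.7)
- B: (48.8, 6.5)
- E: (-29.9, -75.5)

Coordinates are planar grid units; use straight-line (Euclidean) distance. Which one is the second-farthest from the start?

D

Distances from the start ((-15.3, -2.2)):
E: 74.7
D: 66.7
B: 64.7
A: 58.7
C: 51.9
F: 44.2
The second-farthest is D at 66.7.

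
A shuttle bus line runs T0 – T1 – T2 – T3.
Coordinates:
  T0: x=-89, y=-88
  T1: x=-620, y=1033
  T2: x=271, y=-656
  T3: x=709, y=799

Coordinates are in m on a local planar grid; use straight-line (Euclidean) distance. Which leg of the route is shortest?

T0–T1

Leg distances:
T0→T1: 1240.4 m
T1→T2: 1909.6 m
T2→T3: 1519.5 m
The shortest leg is T0–T1 at 1240.4 m.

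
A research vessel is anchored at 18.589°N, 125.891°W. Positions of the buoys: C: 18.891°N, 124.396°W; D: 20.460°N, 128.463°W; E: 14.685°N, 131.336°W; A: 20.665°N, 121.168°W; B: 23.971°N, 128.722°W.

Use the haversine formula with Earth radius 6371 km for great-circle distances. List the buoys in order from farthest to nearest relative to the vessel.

Computing each great-circle distance from 18.589°N, 125.891°W:
E 14.685°N, 131.336°W: 724.4 km
B 23.971°N, 128.722°W: 666.4 km
A 20.665°N, 121.168°W: 545.8 km
D 20.460°N, 128.463°W: 340.5 km
C 18.891°N, 124.396°W: 161.0 km

E, B, A, D, C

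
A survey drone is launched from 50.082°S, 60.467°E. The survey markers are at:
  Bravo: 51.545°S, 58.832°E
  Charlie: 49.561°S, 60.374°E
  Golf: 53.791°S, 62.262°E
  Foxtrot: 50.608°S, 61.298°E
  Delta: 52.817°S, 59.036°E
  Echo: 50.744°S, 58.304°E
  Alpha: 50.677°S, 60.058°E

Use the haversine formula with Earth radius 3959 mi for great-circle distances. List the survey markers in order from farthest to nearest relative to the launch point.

Computing each great-circle distance from 50.082°S, 60.467°E:
Golf 53.791°S, 62.262°E: 267.4 mi
Delta 52.817°S, 59.036°E: 198.8 mi
Bravo 51.545°S, 58.832°E: 123.7 mi
Echo 50.744°S, 58.304°E: 105.7 mi
Foxtrot 50.608°S, 61.298°E: 51.6 mi
Alpha 50.677°S, 60.058°E: 44.9 mi
Charlie 49.561°S, 60.374°E: 36.2 mi

Golf, Delta, Bravo, Echo, Foxtrot, Alpha, Charlie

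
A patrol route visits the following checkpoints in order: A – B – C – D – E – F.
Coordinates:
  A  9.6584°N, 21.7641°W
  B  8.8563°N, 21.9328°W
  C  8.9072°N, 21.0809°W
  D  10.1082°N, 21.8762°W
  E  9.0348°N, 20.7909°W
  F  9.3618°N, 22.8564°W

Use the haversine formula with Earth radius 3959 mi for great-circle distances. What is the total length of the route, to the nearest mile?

461 mi

Leg distances:
A→B: 56.6 mi  (cumulative 56.6 mi)
B→C: 58.3 mi  (cumulative 114.9 mi)
C→D: 99.1 mi  (cumulative 214.0 mi)
D→E: 104.7 mi  (cumulative 318.7 mi)
E→F: 142.7 mi  (cumulative 461.4 mi)
Total route length ≈ 461 mi.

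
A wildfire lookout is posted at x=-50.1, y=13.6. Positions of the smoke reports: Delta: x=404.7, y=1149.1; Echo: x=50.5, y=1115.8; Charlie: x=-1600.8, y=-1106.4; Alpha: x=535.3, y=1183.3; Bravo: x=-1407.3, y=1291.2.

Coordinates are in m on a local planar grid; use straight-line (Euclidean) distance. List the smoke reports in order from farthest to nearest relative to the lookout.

Distance from the lookout at x=-50.1, y=13.6 to each:
Charlie x=-1600.8, y=-1106.4: 1912.9 m
Bravo x=-1407.3, y=1291.2: 1863.9 m
Alpha x=535.3, y=1183.3: 1308.0 m
Delta x=404.7, y=1149.1: 1223.2 m
Echo x=50.5, y=1115.8: 1106.8 m

Charlie, Bravo, Alpha, Delta, Echo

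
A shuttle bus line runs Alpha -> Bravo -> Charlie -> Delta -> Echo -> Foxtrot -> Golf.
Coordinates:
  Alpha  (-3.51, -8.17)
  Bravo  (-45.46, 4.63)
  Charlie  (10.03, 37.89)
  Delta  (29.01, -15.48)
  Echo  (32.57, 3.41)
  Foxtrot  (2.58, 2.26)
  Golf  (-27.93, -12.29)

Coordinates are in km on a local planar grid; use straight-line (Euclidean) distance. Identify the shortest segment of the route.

Leg distances:
Alpha→Bravo: 43.9 km
Bravo→Charlie: 64.7 km
Charlie→Delta: 56.6 km
Delta→Echo: 19.2 km
Echo→Foxtrot: 30.0 km
Foxtrot→Golf: 33.8 km
The shortest leg is Delta–Echo at 19.2 km.

Delta–Echo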